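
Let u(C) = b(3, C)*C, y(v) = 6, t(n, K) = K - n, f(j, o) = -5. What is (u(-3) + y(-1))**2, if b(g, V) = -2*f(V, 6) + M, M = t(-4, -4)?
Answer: 576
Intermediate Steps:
M = 0 (M = -4 - 1*(-4) = -4 + 4 = 0)
b(g, V) = 10 (b(g, V) = -2*(-5) + 0 = 10 + 0 = 10)
u(C) = 10*C
(u(-3) + y(-1))**2 = (10*(-3) + 6)**2 = (-30 + 6)**2 = (-24)**2 = 576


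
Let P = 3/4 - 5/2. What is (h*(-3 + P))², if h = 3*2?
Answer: 3249/4 ≈ 812.25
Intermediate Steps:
P = -7/4 (P = 3*(¼) - 5*½ = ¾ - 5/2 = -7/4 ≈ -1.7500)
h = 6
(h*(-3 + P))² = (6*(-3 - 7/4))² = (6*(-19/4))² = (-57/2)² = 3249/4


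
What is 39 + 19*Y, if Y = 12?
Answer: 267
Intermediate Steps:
39 + 19*Y = 39 + 19*12 = 39 + 228 = 267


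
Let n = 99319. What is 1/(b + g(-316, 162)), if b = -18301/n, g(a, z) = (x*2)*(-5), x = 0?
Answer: -99319/18301 ≈ -5.4270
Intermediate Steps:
g(a, z) = 0 (g(a, z) = (0*2)*(-5) = 0*(-5) = 0)
b = -18301/99319 ≈ -0.18426
1/(b + g(-316, 162)) = 1/(-18301/99319 + 0) = 1/(-18301/99319) = -99319/18301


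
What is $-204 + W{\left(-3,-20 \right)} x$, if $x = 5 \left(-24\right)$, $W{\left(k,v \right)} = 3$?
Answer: $-564$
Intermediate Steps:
$x = -120$
$-204 + W{\left(-3,-20 \right)} x = -204 + 3 \left(-120\right) = -204 - 360 = -564$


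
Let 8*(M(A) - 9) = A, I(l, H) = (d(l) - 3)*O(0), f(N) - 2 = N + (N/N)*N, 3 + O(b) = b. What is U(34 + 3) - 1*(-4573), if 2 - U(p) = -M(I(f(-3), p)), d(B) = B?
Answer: 36693/8 ≈ 4586.6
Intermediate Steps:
O(b) = -3 + b
f(N) = 2 + 2*N (f(N) = 2 + (N + (N/N)*N) = 2 + (N + 1*N) = 2 + (N + N) = 2 + 2*N)
I(l, H) = 9 - 3*l (I(l, H) = (l - 3)*(-3 + 0) = (-3 + l)*(-3) = 9 - 3*l)
M(A) = 9 + A/8
U(p) = 109/8 (U(p) = 2 - (-1)*(9 + (9 - 3*(2 + 2*(-3)))/8) = 2 - (-1)*(9 + (9 - 3*(2 - 6))/8) = 2 - (-1)*(9 + (9 - 3*(-4))/8) = 2 - (-1)*(9 + (9 + 12)/8) = 2 - (-1)*(9 + (⅛)*21) = 2 - (-1)*(9 + 21/8) = 2 - (-1)*93/8 = 2 - 1*(-93/8) = 2 + 93/8 = 109/8)
U(34 + 3) - 1*(-4573) = 109/8 - 1*(-4573) = 109/8 + 4573 = 36693/8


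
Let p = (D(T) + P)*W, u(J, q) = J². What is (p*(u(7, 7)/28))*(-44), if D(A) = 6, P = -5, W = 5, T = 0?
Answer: -385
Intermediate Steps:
p = 5 (p = (6 - 5)*5 = 1*5 = 5)
(p*(u(7, 7)/28))*(-44) = (5*(7²/28))*(-44) = (5*(49*(1/28)))*(-44) = (5*(7/4))*(-44) = (35/4)*(-44) = -385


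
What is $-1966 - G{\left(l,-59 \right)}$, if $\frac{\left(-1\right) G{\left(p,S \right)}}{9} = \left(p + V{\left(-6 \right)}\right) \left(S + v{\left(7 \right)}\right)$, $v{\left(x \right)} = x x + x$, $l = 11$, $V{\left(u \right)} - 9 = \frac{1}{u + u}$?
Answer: $- \frac{10015}{4} \approx -2503.8$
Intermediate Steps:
$V{\left(u \right)} = 9 + \frac{1}{2 u}$ ($V{\left(u \right)} = 9 + \frac{1}{u + u} = 9 + \frac{1}{2 u}$)
$v{\left(x \right)} = x + x^{2}$ ($v{\left(x \right)} = x^{2} + x = x + x^{2}$)
$G{\left(p,S \right)} = - 9 \left(56 + S\right) \left(\frac{107}{12} + p\right)$ ($G{\left(p,S \right)} = - 9 \left(p + \left(9 + \frac{1}{2 \left(-6\right)}\right)\right) \left(S + 7 \left(1 + 7\right)\right) = - 9 \left(p + \left(9 + \frac{1}{2} \left(- \frac{1}{6}\right)\right)\right) \left(S + 7 \cdot 8\right) = - 9 \left(p + \left(9 - \frac{1}{12}\right)\right) \left(S + 56\right) = - 9 \left(p + \frac{107}{12}\right) \left(56 + S\right) = - 9 \left(\frac{107}{12} + p\right) \left(56 + S\right) = - 9 \left(56 + S\right) \left(\frac{107}{12} + p\right)$)
$-1966 - G{\left(l,-59 \right)} = -1966 - \left(-4494 - 5544 - - \frac{18939}{4} - \left(-531\right) 11\right) = -1966 - \left(-4494 - 5544 + \frac{18939}{4} + 5841\right) = -1966 - \frac{2151}{4} = - \frac{10015}{4}$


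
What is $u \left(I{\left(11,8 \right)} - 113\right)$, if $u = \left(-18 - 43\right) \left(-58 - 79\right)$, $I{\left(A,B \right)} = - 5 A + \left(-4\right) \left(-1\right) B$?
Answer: $-1136552$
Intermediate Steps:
$I{\left(A,B \right)} = - 5 A + 4 B$
$u = 8357$ ($u = \left(-61\right) \left(-137\right) = 8357$)
$u \left(I{\left(11,8 \right)} - 113\right) = 8357 \left(\left(\left(-5\right) 11 + 4 \cdot 8\right) - 113\right) = 8357 \left(\left(-55 + 32\right) - 113\right) = 8357 \left(-23 - 113\right) = 8357 \left(-136\right) = -1136552$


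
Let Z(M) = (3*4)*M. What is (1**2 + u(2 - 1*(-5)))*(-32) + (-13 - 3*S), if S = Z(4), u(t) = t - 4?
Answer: -285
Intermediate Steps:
Z(M) = 12*M
u(t) = -4 + t
S = 48 (S = 12*4 = 48)
(1**2 + u(2 - 1*(-5)))*(-32) + (-13 - 3*S) = (1**2 + (-4 + (2 - 1*(-5))))*(-32) + (-13 - 3*48) = (1 + (-4 + (2 + 5)))*(-32) + (-13 - 144) = (1 + (-4 + 7))*(-32) - 157 = (1 + 3)*(-32) - 157 = 4*(-32) - 157 = -128 - 157 = -285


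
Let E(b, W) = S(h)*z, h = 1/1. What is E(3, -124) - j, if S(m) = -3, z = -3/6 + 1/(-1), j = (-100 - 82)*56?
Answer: 20393/2 ≈ 10197.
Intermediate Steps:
h = 1
j = -10192 (j = -182*56 = -10192)
z = -3/2 (z = -3*⅙ + 1*(-1) = -½ - 1 = -3/2 ≈ -1.5000)
E(b, W) = 9/2 (E(b, W) = -3*(-3/2) = 9/2)
E(3, -124) - j = 9/2 - 1*(-10192) = 9/2 + 10192 = 20393/2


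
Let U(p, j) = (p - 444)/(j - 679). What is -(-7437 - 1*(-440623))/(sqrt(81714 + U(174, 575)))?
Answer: -866372*sqrt(55240419)/4249263 ≈ -1515.4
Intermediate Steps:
U(p, j) = (-444 + p)/(-679 + j)
-(-7437 - 1*(-440623))/(sqrt(81714 + U(174, 575))) = -(-7437 - 1*(-440623))/(sqrt(81714 + (-444 + 174)/(-679 + 575))) = -(-7437 + 440623)/(sqrt(81714 - 270/(-104))) = -433186/(sqrt(81714 - 1/104*(-270))) = -433186/(sqrt(81714 + 135/52)) = -433186/(sqrt(4249263/52)) = -433186/(sqrt(55240419)/26) = -433186*2*sqrt(55240419)/4249263 = -866372*sqrt(55240419)/4249263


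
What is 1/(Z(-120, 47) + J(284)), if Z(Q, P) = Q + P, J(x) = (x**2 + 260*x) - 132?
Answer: 1/154291 ≈ 6.4813e-6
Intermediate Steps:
J(x) = -132 + x**2 + 260*x
Z(Q, P) = P + Q
1/(Z(-120, 47) + J(284)) = 1/((47 - 120) + (-132 + 284**2 + 260*284)) = 1/(-73 + (-132 + 80656 + 73840)) = 1/(-73 + 154364) = 1/154291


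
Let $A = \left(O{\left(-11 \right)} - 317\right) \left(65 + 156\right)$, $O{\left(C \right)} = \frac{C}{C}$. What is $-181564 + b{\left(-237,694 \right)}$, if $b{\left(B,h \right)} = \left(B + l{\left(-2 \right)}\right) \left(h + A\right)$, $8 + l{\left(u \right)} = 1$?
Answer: $16689084$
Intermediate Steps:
$O{\left(C \right)} = 1$
$l{\left(u \right)} = -7$ ($l{\left(u \right)} = -8 + 1 = -7$)
$A = -69836$ ($A = \left(1 - 317\right) \left(65 + 156\right) = \left(-316\right) 221 = -69836$)
$b{\left(B,h \right)} = \left(-69836 + h\right) \left(-7 + B\right)$ ($b{\left(B,h \right)} = \left(B - 7\right) \left(h - 69836\right) = \left(-7 + B\right) \left(-69836 + h\right) = \left(-69836 + h\right) \left(-7 + B\right)$)
$-181564 + b{\left(-237,694 \right)} = -181564 - -16870648 = -181564 + \left(488852 + 16551132 - 4858 - 164478\right) = -181564 + 16870648 = 16689084$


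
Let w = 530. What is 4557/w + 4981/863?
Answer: 6572621/457390 ≈ 14.370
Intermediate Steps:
4557/w + 4981/863 = 4557/530 + 4981/863 = 6572621/457390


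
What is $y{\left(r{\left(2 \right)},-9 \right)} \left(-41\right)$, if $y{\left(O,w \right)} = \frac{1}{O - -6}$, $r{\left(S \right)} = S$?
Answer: $- \frac{41}{8} \approx -5.125$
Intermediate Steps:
$y{\left(O,w \right)} = \frac{1}{6 + O}$ ($y{\left(O,w \right)} = \frac{1}{O + 6} = \frac{1}{6 + O}$)
$y{\left(r{\left(2 \right)},-9 \right)} \left(-41\right) = \frac{1}{6 + 2} \left(-41\right) = \frac{1}{8} \left(-41\right) = - \frac{41}{8}$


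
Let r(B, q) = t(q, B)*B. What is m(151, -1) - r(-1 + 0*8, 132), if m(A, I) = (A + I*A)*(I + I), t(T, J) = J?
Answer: -1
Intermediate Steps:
r(B, q) = B² (r(B, q) = B*B = B²)
m(A, I) = 2*I*(A + A*I) (m(A, I) = (A + A*I)*(2*I) = 2*I*(A + A*I))
m(151, -1) - r(-1 + 0*8, 132) = 2*151*(-1)*(1 - 1) - (-1 + 0*8)² = 2*151*(-1)*0 - (-1 + 0)² = 0 - 1*(-1)² = 0 - 1*1 = 0 - 1 = -1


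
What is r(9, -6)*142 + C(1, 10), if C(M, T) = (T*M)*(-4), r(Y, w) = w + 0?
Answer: -892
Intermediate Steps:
r(Y, w) = w
C(M, T) = -4*M*T (C(M, T) = (M*T)*(-4) = -4*M*T)
r(9, -6)*142 + C(1, 10) = -6*142 - 4*1*10 = -852 - 40 = -892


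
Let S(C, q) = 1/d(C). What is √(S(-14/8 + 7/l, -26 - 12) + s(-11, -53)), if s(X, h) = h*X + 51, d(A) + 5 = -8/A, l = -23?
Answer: √27654253/209 ≈ 25.161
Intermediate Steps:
d(A) = -5 - 8/A
S(C, q) = 1/(-5 - 8/C)
s(X, h) = 51 + X*h (s(X, h) = X*h + 51 = 51 + X*h)
√(S(-14/8 + 7/l, -26 - 12) + s(-11, -53)) = √(-(-14/8 + 7/(-23))/(8 + 5*(-14/8 + 7/(-23))) + (51 - 11*(-53))) = √(-(-14*⅛ + 7*(-1/23))/(8 + 5*(-14*⅛ + 7*(-1/23))) + (51 + 583)) = √(-(-7/4 - 7/23)/(8 + 5*(-7/4 - 7/23)) + 634) = √(-1*(-189/92)/(8 + 5*(-189/92)) + 634) = √(-1*(-189/92)/(8 - 945/92) + 634) = √(-1*(-189/92)/(-209/92) + 634) = √(-1*(-189/92)*(-92/209) + 634) = √(-189/209 + 634) = √(132317/209) = √27654253/209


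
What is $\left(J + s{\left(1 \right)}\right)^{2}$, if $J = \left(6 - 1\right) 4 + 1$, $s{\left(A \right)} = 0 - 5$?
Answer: $256$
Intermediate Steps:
$s{\left(A \right)} = -5$ ($s{\left(A \right)} = 0 - 5 = -5$)
$J = 21$ ($J = 5 \cdot 4 + 1 = 20 + 1 = 21$)
$\left(J + s{\left(1 \right)}\right)^{2} = \left(21 - 5\right)^{2} = 16^{2} = 256$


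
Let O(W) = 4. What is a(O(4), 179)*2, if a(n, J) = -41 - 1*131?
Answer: -344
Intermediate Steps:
a(n, J) = -172 (a(n, J) = -41 - 131 = -172)
a(O(4), 179)*2 = -172*2 = -344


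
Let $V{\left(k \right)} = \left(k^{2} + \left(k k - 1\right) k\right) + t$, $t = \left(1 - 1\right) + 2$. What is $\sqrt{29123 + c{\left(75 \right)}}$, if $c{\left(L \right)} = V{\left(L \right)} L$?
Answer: $2 \sqrt{8021537} \approx 5664.5$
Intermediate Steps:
$t = 2$ ($t = 0 + 2 = 2$)
$V{\left(k \right)} = 2 + k^{2} + k \left(-1 + k^{2}\right)$ ($V{\left(k \right)} = \left(k^{2} + \left(k k - 1\right) k\right) + 2 = \left(k^{2} + \left(k^{2} - 1\right) k\right) + 2 = \left(k^{2} + \left(-1 + k^{2}\right) k\right) + 2 = \left(k^{2} + k \left(-1 + k^{2}\right)\right) + 2 = 2 + k^{2} + k \left(-1 + k^{2}\right)$)
$c{\left(L \right)} = L \left(2 + L^{2} + L^{3} - L\right)$ ($c{\left(L \right)} = \left(2 + L^{2} + L^{3} - L\right) L = L \left(2 + L^{2} + L^{3} - L\right)$)
$\sqrt{29123 + c{\left(75 \right)}} = \sqrt{29123 + 75 \left(2 + 75^{2} + 75^{3} - 75\right)} = \sqrt{29123 + 75 \left(2 + 5625 + 421875 - 75\right)} = \sqrt{29123 + 75 \cdot 427427} = \sqrt{29123 + 32057025} = \sqrt{32086148} = 2 \sqrt{8021537}$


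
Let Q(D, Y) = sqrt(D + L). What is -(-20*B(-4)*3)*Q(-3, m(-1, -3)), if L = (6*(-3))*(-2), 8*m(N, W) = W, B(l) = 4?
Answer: 240*sqrt(33) ≈ 1378.7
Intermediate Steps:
m(N, W) = W/8
L = 36 (L = -18*(-2) = 36)
Q(D, Y) = sqrt(36 + D) (Q(D, Y) = sqrt(D + 36) = sqrt(36 + D))
-(-20*B(-4)*3)*Q(-3, m(-1, -3)) = -(-80*3)*sqrt(36 - 3) = -(-20*12)*sqrt(33) = -(-240)*sqrt(33) = 240*sqrt(33)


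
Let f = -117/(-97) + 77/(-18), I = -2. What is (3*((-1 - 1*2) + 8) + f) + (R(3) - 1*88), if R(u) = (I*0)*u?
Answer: -132821/1746 ≈ -76.072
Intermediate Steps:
R(u) = 0 (R(u) = (-2*0)*u = 0*u = 0)
f = -5363/1746 (f = -117*(-1/97) + 77*(-1/18) = 117/97 - 77/18 = -5363/1746 ≈ -3.0716)
(3*((-1 - 1*2) + 8) + f) + (R(3) - 1*88) = (3*((-1 - 1*2) + 8) - 5363/1746) + (0 - 1*88) = (3*((-1 - 2) + 8) - 5363/1746) + (0 - 88) = (3*(-3 + 8) - 5363/1746) - 88 = (3*5 - 5363/1746) - 88 = (15 - 5363/1746) - 88 = 20827/1746 - 88 = -132821/1746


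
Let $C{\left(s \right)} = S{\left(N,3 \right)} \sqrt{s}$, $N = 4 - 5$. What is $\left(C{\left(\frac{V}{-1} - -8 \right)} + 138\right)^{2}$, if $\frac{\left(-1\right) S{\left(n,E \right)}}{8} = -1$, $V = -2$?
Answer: $19684 + 2208 \sqrt{10} \approx 26666.0$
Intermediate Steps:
$N = -1$ ($N = 4 - 5 = -1$)
$S{\left(n,E \right)} = 8$ ($S{\left(n,E \right)} = \left(-8\right) \left(-1\right) = 8$)
$C{\left(s \right)} = 8 \sqrt{s}$
$\left(C{\left(\frac{V}{-1} - -8 \right)} + 138\right)^{2} = \left(8 \sqrt{- \frac{2}{-1} - -8} + 138\right)^{2} = \left(8 \sqrt{\left(-2\right) \left(-1\right) + 8} + 138\right)^{2} = \left(8 \sqrt{2 + 8} + 138\right)^{2} = \left(8 \sqrt{10} + 138\right)^{2} = \left(138 + 8 \sqrt{10}\right)^{2}$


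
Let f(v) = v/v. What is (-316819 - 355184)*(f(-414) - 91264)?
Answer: 61329009789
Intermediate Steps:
f(v) = 1
(-316819 - 355184)*(f(-414) - 91264) = (-316819 - 355184)*(1 - 91264) = -672003*(-91263) = 61329009789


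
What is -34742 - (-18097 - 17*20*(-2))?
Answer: -17325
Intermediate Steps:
-34742 - (-18097 - 17*20*(-2)) = -34742 - (-18097 - 340*(-2)) = -34742 - (-18097 + 680) = -34742 - 1*(-17417) = -34742 + 17417 = -17325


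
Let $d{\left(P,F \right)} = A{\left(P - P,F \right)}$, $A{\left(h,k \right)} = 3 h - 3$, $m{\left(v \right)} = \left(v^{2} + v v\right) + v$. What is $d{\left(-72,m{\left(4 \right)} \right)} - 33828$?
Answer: $-33831$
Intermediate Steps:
$m{\left(v \right)} = v + 2 v^{2}$ ($m{\left(v \right)} = \left(v^{2} + v^{2}\right) + v = 2 v^{2} + v = v + 2 v^{2}$)
$A{\left(h,k \right)} = -3 + 3 h$
$d{\left(P,F \right)} = -3$ ($d{\left(P,F \right)} = -3 + 3 \left(P - P\right) = -3 + 3 \cdot 0 = -3 + 0 = -3$)
$d{\left(-72,m{\left(4 \right)} \right)} - 33828 = -3 - 33828 = -33831$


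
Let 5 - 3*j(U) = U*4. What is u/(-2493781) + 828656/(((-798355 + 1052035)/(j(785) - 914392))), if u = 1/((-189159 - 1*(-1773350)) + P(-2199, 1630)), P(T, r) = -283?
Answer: -187271212518560682762571/62625976465326540 ≈ -2.9903e+6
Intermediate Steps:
j(U) = 5/3 - 4*U/3 (j(U) = 5/3 - U*4/3 = 5/3 - 4*U/3)
u = 1/1583908 (u = 1/((-189159 - 1*(-1773350)) - 283) = 1/((-189159 + 1773350) - 283) = 1/(1584191 - 283) = 1/1583908 ≈ 6.3135e-7)
u/(-2493781) + 828656/(((-798355 + 1052035)/(j(785) - 914392))) = (1/1583908)/(-2493781) + 828656/(((-798355 + 1052035)/((5/3 - 4/3*785) - 914392))) = (1/1583908)*(-1/2493781) + 828656/((253680/((5/3 - 3140/3) - 914392))) = -1/3949919676148 + 828656/((253680/(-1045 - 914392))) = -1/3949919676148 + 828656/((253680/(-915437))) = -1/3949919676148 + 828656/((253680*(-1/915437))) = -1/3949919676148 + 828656/(-253680/915437) = -1/3949919676148 + 828656*(-915437/253680) = -1/3949919676148 - 47411397667/15855 = -187271212518560682762571/62625976465326540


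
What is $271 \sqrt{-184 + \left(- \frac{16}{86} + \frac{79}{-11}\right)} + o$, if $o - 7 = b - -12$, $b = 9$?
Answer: $28 + \frac{271 i \sqrt{42814541}}{473} \approx 28.0 + 3748.9 i$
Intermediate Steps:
$o = 28$ ($o = 7 + \left(9 - -12\right) = 7 + \left(9 + 12\right) = 7 + 21 = 28$)
$271 \sqrt{-184 + \left(- \frac{16}{86} + \frac{79}{-11}\right)} + o = 271 \sqrt{-184 + \left(- \frac{16}{86} + \frac{79}{-11}\right)} + 28 = 271 \sqrt{-184 + \left(\left(-16\right) \frac{1}{86} + 79 \left(- \frac{1}{11}\right)\right)} + 28 = 271 \sqrt{-184 - \frac{3485}{473}} + 28 = 271 \sqrt{- \frac{90517}{473}} + 28 = 271 \frac{i \sqrt{42814541}}{473} + 28 = \frac{271 i \sqrt{42814541}}{473} + 28 = 28 + \frac{271 i \sqrt{42814541}}{473}$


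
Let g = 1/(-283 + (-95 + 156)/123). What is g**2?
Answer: 15129/1207423504 ≈ 1.2530e-5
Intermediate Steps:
g = -123/34748 (g = 1/(-283 + 61*(1/123)) = 1/(-283 + 61/123) = 1/(-34748/123) = -123/34748 ≈ -0.0035398)
g**2 = (-123/34748)**2 = 15129/1207423504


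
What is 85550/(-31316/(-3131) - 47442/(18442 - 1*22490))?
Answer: 108428533840/27530807 ≈ 3938.4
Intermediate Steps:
85550/(-31316/(-3131) - 47442/(18442 - 1*22490)) = 85550/(-31316*(-1/3131) - 47442/(18442 - 22490)) = 85550/(31316/3131 - 47442/(-4048)) = 85550/(31316/3131 - 47442*(-1/4048)) = 85550/(31316/3131 + 23721/2024) = 85550/(137654035/6337144) = 85550*(6337144/137654035) = 108428533840/27530807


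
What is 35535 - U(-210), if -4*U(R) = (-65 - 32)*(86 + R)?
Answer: 38542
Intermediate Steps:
U(R) = 4171/2 + 97*R/4 (U(R) = -(-65 - 32)*(86 + R)/4 = -(-97)*(86 + R)/4 = -(-8342 - 97*R)/4 = 4171/2 + 97*R/4)
35535 - U(-210) = 35535 - (4171/2 + (97/4)*(-210)) = 35535 - (4171/2 - 10185/2) = 35535 - 1*(-3007) = 35535 + 3007 = 38542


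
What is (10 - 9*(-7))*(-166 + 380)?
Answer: 15622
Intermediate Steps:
(10 - 9*(-7))*(-166 + 380) = (10 + 63)*214 = 73*214 = 15622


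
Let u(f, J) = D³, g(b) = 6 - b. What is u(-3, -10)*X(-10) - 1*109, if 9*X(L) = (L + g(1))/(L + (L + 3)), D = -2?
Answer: -16717/153 ≈ -109.26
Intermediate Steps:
X(L) = (5 + L)/(9*(3 + 2*L)) (X(L) = ((L + (6 - 1*1))/(L + (L + 3)))/9 = ((L + (6 - 1))/(L + (3 + L)))/9 = ((L + 5)/(3 + 2*L))/9 = ((5 + L)/(3 + 2*L))/9 = (5 + L)/(9*(3 + 2*L)))
u(f, J) = -8 (u(f, J) = (-2)³ = -8)
u(-3, -10)*X(-10) - 1*109 = -8*(5 - 10)/(9*(3 + 2*(-10))) - 1*109 = -8*(-5)/(9*(3 - 20)) - 109 = -8*(-5)/(9*(-17)) - 109 = -8*(-1)*(-5)/(9*17) - 109 = -8*5/153 - 109 = -40/153 - 109 = -16717/153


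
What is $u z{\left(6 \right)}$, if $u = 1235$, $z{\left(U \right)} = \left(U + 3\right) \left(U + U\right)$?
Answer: $133380$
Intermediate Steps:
$z{\left(U \right)} = 2 U \left(3 + U\right)$ ($z{\left(U \right)} = \left(3 + U\right) 2 U = 2 U \left(3 + U\right)$)
$u z{\left(6 \right)} = 1235 \cdot 2 \cdot 6 \left(3 + 6\right) = 1235 \cdot 2 \cdot 6 \cdot 9 = 1235 \cdot 108 = 133380$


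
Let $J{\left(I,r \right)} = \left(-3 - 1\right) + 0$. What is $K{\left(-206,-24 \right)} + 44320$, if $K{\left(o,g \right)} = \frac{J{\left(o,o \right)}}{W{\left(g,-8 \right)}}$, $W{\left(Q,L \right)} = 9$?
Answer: $\frac{398876}{9} \approx 44320.0$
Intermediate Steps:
$J{\left(I,r \right)} = -4$ ($J{\left(I,r \right)} = -4 + 0 = -4$)
$K{\left(o,g \right)} = - \frac{4}{9}$
$K{\left(-206,-24 \right)} + 44320 = - \frac{4}{9} + 44320 = \frac{398876}{9}$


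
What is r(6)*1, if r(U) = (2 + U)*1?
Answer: 8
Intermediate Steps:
r(U) = 2 + U
r(6)*1 = (2 + 6)*1 = 8*1 = 8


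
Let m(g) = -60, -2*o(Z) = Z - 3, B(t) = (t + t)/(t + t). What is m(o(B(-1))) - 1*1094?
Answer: -1154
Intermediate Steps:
B(t) = 1 (B(t) = (2*t)/((2*t)) = (2*t)*(1/(2*t)) = 1)
o(Z) = 3/2 - Z/2 (o(Z) = -(Z - 3)/2 = -(-3 + Z)/2 = 3/2 - Z/2)
m(o(B(-1))) - 1*1094 = -60 - 1*1094 = -60 - 1094 = -1154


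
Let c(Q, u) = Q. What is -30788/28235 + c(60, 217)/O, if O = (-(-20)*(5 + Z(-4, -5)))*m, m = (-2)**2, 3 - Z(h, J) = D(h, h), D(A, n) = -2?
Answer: -229363/225880 ≈ -1.0154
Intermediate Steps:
Z(h, J) = 5 (Z(h, J) = 3 - 1*(-2) = 3 + 2 = 5)
m = 4
O = 800 (O = -(-20)*(5 + 5)*4 = -(-20)*10*4 = -4*(-50)*4 = 200*4 = 800)
-30788/28235 + c(60, 217)/O = -30788/28235 + 60/800 = -30788*1/28235 + 60*(1/800) = -30788/28235 + 3/40 = -229363/225880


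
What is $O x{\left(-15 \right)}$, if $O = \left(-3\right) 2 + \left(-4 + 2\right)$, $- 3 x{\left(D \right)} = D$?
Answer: $-40$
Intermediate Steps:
$x{\left(D \right)} = - \frac{D}{3}$
$O = -8$ ($O = -6 - 2 = -8$)
$O x{\left(-15 \right)} = - 8 \left(\left(- \frac{1}{3}\right) \left(-15\right)\right) = \left(-8\right) 5 = -40$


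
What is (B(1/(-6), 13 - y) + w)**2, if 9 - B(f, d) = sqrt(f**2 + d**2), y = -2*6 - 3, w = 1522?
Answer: 84410821/36 - 7655*sqrt(1129)/3 ≈ 2.2590e+6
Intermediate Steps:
y = -15 (y = -12 - 3 = -15)
B(f, d) = 9 - sqrt(d**2 + f**2) (B(f, d) = 9 - sqrt(f**2 + d**2) = 9 - sqrt(d**2 + f**2))
(B(1/(-6), 13 - y) + w)**2 = ((9 - sqrt((13 - 1*(-15))**2 + (1/(-6))**2)) + 1522)**2 = ((9 - sqrt((13 + 15)**2 + (-1/6)**2)) + 1522)**2 = ((9 - sqrt(28**2 + 1/36)) + 1522)**2 = ((9 - sqrt(784 + 1/36)) + 1522)**2 = ((9 - sqrt(28225/36)) + 1522)**2 = ((9 - 5*sqrt(1129)/6) + 1522)**2 = (1531 - 5*sqrt(1129)/6)**2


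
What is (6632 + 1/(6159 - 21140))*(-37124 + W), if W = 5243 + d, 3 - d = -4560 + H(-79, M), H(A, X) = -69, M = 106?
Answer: -2707296900759/14981 ≈ -1.8072e+8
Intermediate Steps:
d = 4632 (d = 3 - (-4560 - 69) = 3 - 1*(-4629) = 3 + 4629 = 4632)
W = 9875 (W = 5243 + 4632 = 9875)
(6632 + 1/(6159 - 21140))*(-37124 + W) = (6632 + 1/(6159 - 21140))*(-37124 + 9875) = (6632 + 1/(-14981))*(-27249) = (6632 - 1/14981)*(-27249) = (99353991/14981)*(-27249) = -2707296900759/14981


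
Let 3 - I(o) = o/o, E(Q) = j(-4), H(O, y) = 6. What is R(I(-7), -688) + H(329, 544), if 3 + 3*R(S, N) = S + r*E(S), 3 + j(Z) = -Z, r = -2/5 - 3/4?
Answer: 317/60 ≈ 5.2833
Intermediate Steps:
r = -23/20 (r = -2*1/5 - 3*1/4 = -2/5 - 3/4 = -23/20 ≈ -1.1500)
j(Z) = -3 - Z
E(Q) = 1 (E(Q) = -3 - 1*(-4) = -3 + 4 = 1)
I(o) = 2 (I(o) = 3 - o/o = 3 - 1*1 = 3 - 1 = 2)
R(S, N) = -83/60 + S/3 (R(S, N) = -1 + (S - 23/20*1)/3 = -1 + (S - 23/20)/3 = -1 + (-23/20 + S)/3 = -1 + (-23/60 + S/3) = -83/60 + S/3)
R(I(-7), -688) + H(329, 544) = (-83/60 + (1/3)*2) + 6 = (-83/60 + 2/3) + 6 = -43/60 + 6 = 317/60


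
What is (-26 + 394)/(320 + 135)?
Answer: 368/455 ≈ 0.80879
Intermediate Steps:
(-26 + 394)/(320 + 135) = 368/455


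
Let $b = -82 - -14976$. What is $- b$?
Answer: $-14894$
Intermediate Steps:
$b = 14894$ ($b = -82 + 14976 = 14894$)
$- b = \left(-1\right) 14894 = -14894$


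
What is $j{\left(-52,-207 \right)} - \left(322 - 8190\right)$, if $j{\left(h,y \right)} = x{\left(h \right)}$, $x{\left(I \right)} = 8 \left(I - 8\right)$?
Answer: $7388$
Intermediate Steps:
$x{\left(I \right)} = -64 + 8 I$ ($x{\left(I \right)} = 8 \left(-8 + I\right) = -64 + 8 I$)
$j{\left(h,y \right)} = -64 + 8 h$
$j{\left(-52,-207 \right)} - \left(322 - 8190\right) = \left(-64 + 8 \left(-52\right)\right) - \left(322 - 8190\right) = \left(-64 - 416\right) - -7868 = -480 + 7868 = 7388$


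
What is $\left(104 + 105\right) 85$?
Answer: $17765$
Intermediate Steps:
$\left(104 + 105\right) 85 = 209 \cdot 85 = 17765$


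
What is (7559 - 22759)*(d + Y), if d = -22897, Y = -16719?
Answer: 602163200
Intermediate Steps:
(7559 - 22759)*(d + Y) = (7559 - 22759)*(-22897 - 16719) = -15200*(-39616) = 602163200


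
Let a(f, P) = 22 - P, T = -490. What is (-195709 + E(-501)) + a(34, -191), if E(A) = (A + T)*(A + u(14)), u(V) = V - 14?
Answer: 300995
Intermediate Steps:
u(V) = -14 + V
E(A) = A*(-490 + A) (E(A) = (A - 490)*(A + (-14 + 14)) = (-490 + A)*(A + 0) = (-490 + A)*A = A*(-490 + A))
(-195709 + E(-501)) + a(34, -191) = (-195709 - 501*(-490 - 501)) + (22 - 1*(-191)) = (-195709 - 501*(-991)) + (22 + 191) = (-195709 + 496491) + 213 = 300782 + 213 = 300995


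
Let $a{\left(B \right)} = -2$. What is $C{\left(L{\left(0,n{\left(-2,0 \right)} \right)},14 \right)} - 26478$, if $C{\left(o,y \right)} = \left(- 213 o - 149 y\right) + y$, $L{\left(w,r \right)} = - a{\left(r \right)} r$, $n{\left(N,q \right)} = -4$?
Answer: $-26846$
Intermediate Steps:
$L{\left(w,r \right)} = 2 r$ ($L{\left(w,r \right)} = \left(-1\right) \left(-2\right) r = 2 r$)
$C{\left(o,y \right)} = - 213 o - 148 y$
$C{\left(L{\left(0,n{\left(-2,0 \right)} \right)},14 \right)} - 26478 = \left(- 213 \cdot 2 \left(-4\right) - 2072\right) - 26478 = \left(\left(-213\right) \left(-8\right) - 2072\right) - 26478 = \left(1704 - 2072\right) - 26478 = -368 - 26478 = -26846$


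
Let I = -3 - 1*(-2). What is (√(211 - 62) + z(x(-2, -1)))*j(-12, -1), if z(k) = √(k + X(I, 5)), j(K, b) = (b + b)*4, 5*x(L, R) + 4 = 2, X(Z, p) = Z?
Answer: -8*√149 - 8*I*√35/5 ≈ -97.652 - 9.4657*I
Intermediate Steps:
I = -1 (I = -3 + 2 = -1)
x(L, R) = -⅖ (x(L, R) = -⅘ + (⅕)*2 = -⅘ + ⅖ = -⅖)
j(K, b) = 8*b (j(K, b) = (2*b)*4 = 8*b)
z(k) = √(-1 + k) (z(k) = √(k - 1) = √(-1 + k))
(√(211 - 62) + z(x(-2, -1)))*j(-12, -1) = (√(211 - 62) + √(-1 - ⅖))*(8*(-1)) = (√149 + √(-7/5))*(-8) = (√149 + I*√35/5)*(-8) = -8*√149 - 8*I*√35/5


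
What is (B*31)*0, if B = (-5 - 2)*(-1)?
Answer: 0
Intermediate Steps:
B = 7 (B = -7*(-1) = 7)
(B*31)*0 = (7*31)*0 = 217*0 = 0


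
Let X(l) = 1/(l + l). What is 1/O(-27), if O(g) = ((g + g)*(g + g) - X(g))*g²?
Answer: 2/4251555 ≈ 4.7042e-7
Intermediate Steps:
X(l) = 1/(2*l)
O(g) = g²*(4*g² - 1/(2*g)) (O(g) = ((g + g)*(g + g) - 1/(2*g))*g² = ((2*g)*(2*g) - 1/(2*g))*g² = (4*g² - 1/(2*g))*g² = g²*(4*g² - 1/(2*g)))
1/O(-27) = 1/(4*(-27)⁴ - ½*(-27)) = 1/(4*531441 + 27/2) = 1/(2125764 + 27/2) = 1/(4251555/2) = 2/4251555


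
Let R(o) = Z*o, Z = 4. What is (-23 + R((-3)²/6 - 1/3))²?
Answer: 3025/9 ≈ 336.11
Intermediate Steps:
R(o) = 4*o
(-23 + R((-3)²/6 - 1/3))² = (-23 + 4*((-3)²/6 - 1/3))² = (-23 + 4*(9*(⅙) - 1*⅓))² = (-23 + 4*(3/2 - ⅓))² = (-23 + 4*(7/6))² = (-23 + 14/3)² = (-55/3)² = 3025/9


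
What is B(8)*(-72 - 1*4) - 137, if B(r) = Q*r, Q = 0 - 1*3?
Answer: 1687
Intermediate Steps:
Q = -3 (Q = 0 - 3 = -3)
B(r) = -3*r
B(8)*(-72 - 1*4) - 137 = (-3*8)*(-72 - 1*4) - 137 = -24*(-72 - 4) - 137 = -24*(-76) - 137 = 1824 - 137 = 1687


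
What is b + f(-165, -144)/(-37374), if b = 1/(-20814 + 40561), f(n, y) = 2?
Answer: -1060/369012189 ≈ -2.8725e-6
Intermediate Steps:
b = 1/19747 ≈ 5.0641e-5
b + f(-165, -144)/(-37374) = 1/19747 + 2/(-37374) = 1/19747 + 2*(-1/37374) = 1/19747 - 1/18687 = -1060/369012189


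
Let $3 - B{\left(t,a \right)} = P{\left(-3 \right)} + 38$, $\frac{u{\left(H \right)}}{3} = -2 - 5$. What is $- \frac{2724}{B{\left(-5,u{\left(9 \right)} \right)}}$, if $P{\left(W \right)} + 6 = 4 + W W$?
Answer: $\frac{454}{7} \approx 64.857$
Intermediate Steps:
$P{\left(W \right)} = -2 + W^{2}$ ($P{\left(W \right)} = -6 + \left(4 + W W\right) = -6 + \left(4 + W^{2}\right) = -2 + W^{2}$)
$u{\left(H \right)} = -21$ ($u{\left(H \right)} = 3 \left(-2 - 5\right) = 3 \left(-7\right) = -21$)
$B{\left(t,a \right)} = -42$ ($B{\left(t,a \right)} = 3 - \left(\left(-2 + \left(-3\right)^{2}\right) + 38\right) = 3 - \left(\left(-2 + 9\right) + 38\right) = 3 - \left(7 + 38\right) = 3 - 45 = -42$)
$- \frac{2724}{B{\left(-5,u{\left(9 \right)} \right)}} = - \frac{2724}{-42} = \left(-2724\right) \left(- \frac{1}{42}\right) = \frac{454}{7}$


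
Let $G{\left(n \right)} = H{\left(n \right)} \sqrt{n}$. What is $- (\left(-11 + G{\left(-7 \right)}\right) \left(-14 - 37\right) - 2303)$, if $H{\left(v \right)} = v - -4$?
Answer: $1742 - 153 i \sqrt{7} \approx 1742.0 - 404.8 i$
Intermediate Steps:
$H{\left(v \right)} = 4 + v$ ($H{\left(v \right)} = v + 4 = 4 + v$)
$G{\left(n \right)} = \sqrt{n} \left(4 + n\right)$ ($G{\left(n \right)} = \left(4 + n\right) \sqrt{n} = \sqrt{n} \left(4 + n\right)$)
$- (\left(-11 + G{\left(-7 \right)}\right) \left(-14 - 37\right) - 2303) = - (\left(-11 + \sqrt{-7} \left(4 - 7\right)\right) \left(-14 - 37\right) - 2303) = - (\left(-11 + i \sqrt{7} \left(-3\right)\right) \left(-51\right) - 2303) = - (\left(-11 - 3 i \sqrt{7}\right) \left(-51\right) - 2303) = - (\left(561 + 153 i \sqrt{7}\right) - 2303) = - (-1742 + 153 i \sqrt{7}) = 1742 - 153 i \sqrt{7}$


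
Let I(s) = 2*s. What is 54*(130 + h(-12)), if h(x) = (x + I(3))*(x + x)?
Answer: 14796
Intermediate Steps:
h(x) = 2*x*(6 + x) (h(x) = (x + 2*3)*(x + x) = (x + 6)*(2*x) = (6 + x)*(2*x) = 2*x*(6 + x))
54*(130 + h(-12)) = 54*(130 + 2*(-12)*(6 - 12)) = 54*(130 + 2*(-12)*(-6)) = 54*(130 + 144) = 54*274 = 14796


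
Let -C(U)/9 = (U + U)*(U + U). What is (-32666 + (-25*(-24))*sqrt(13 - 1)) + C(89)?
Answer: -317822 + 1200*sqrt(3) ≈ -3.1574e+5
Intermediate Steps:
C(U) = -36*U**2 (C(U) = -9*(U + U)*(U + U) = -9*2*U*2*U = -36*U**2)
(-32666 + (-25*(-24))*sqrt(13 - 1)) + C(89) = (-32666 + (-25*(-24))*sqrt(13 - 1)) - 36*89**2 = (-32666 + 600*sqrt(12)) - 36*7921 = (-32666 + 600*(2*sqrt(3))) - 285156 = (-32666 + 1200*sqrt(3)) - 285156 = -317822 + 1200*sqrt(3)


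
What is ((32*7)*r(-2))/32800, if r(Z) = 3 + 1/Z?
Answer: 7/410 ≈ 0.017073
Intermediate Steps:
((32*7)*r(-2))/32800 = ((32*7)*(3 + 1/(-2)))/32800 = (224*(3 - ½))*(1/32800) = (224*(5/2))*(1/32800) = 560*(1/32800) = 7/410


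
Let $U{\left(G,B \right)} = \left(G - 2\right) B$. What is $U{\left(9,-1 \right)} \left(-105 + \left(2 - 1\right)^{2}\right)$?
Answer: $728$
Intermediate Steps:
$U{\left(G,B \right)} = B \left(-2 + G\right)$ ($U{\left(G,B \right)} = \left(-2 + G\right) B = B \left(-2 + G\right)$)
$U{\left(9,-1 \right)} \left(-105 + \left(2 - 1\right)^{2}\right) = - (-2 + 9) \left(-105 + \left(2 - 1\right)^{2}\right) = \left(-1\right) 7 \left(-105 + 1^{2}\right) = - 7 \left(-105 + 1\right) = \left(-7\right) \left(-104\right) = 728$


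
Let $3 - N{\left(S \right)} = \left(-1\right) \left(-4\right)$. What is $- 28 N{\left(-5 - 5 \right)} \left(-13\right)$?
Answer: $-364$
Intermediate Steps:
$N{\left(S \right)} = -1$ ($N{\left(S \right)} = 3 - \left(-1\right) \left(-4\right) = 3 - 4 = -1$)
$- 28 N{\left(-5 - 5 \right)} \left(-13\right) = \left(-28\right) \left(-1\right) \left(-13\right) = 28 \left(-13\right) = -364$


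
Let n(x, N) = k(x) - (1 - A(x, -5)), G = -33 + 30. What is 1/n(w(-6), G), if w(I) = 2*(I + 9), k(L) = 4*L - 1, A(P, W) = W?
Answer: 1/17 ≈ 0.058824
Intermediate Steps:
G = -3
k(L) = -1 + 4*L
w(I) = 18 + 2*I (w(I) = 2*(9 + I) = 18 + 2*I)
n(x, N) = -7 + 4*x (n(x, N) = (-1 + 4*x) - (1 - 1*(-5)) = (-1 + 4*x) - (1 + 5) = (-1 + 4*x) - 1*6 = (-1 + 4*x) - 6 = -7 + 4*x)
1/n(w(-6), G) = 1/(-7 + 4*(18 + 2*(-6))) = 1/(-7 + 4*(18 - 12)) = 1/(-7 + 4*6) = 1/(-7 + 24) = 1/17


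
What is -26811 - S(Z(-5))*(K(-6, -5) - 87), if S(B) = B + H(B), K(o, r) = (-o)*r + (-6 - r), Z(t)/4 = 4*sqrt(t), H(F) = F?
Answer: -26811 + 3776*I*sqrt(5) ≈ -26811.0 + 8443.4*I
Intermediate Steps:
Z(t) = 16*sqrt(t) (Z(t) = 4*(4*sqrt(t)) = 16*sqrt(t))
K(o, r) = -6 - r - o*r (K(o, r) = -o*r + (-6 - r) = -6 - r - o*r)
S(B) = 2*B (S(B) = B + B = 2*B)
-26811 - S(Z(-5))*(K(-6, -5) - 87) = -26811 - 2*(16*sqrt(-5))*((-6 - 1*(-5) - 1*(-6)*(-5)) - 87) = -26811 - 2*(16*(I*sqrt(5)))*((-6 + 5 - 30) - 87) = -26811 - 2*(16*I*sqrt(5))*(-31 - 87) = -26811 - 32*I*sqrt(5)*(-118) = -26811 - (-3776)*I*sqrt(5) = -26811 + 3776*I*sqrt(5)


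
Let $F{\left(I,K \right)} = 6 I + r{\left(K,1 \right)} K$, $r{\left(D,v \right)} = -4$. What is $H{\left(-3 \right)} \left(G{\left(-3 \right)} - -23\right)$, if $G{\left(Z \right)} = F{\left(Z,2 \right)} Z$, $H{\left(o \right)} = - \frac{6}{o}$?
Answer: $202$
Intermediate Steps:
$F{\left(I,K \right)} = - 4 K + 6 I$ ($F{\left(I,K \right)} = 6 I - 4 K = - 4 K + 6 I$)
$G{\left(Z \right)} = Z \left(-8 + 6 Z\right)$ ($G{\left(Z \right)} = \left(\left(-4\right) 2 + 6 Z\right) Z = \left(-8 + 6 Z\right) Z = Z \left(-8 + 6 Z\right)$)
$H{\left(-3 \right)} \left(G{\left(-3 \right)} - -23\right) = - \frac{6}{-3} \left(2 \left(-3\right) \left(-4 + 3 \left(-3\right)\right) - -23\right) = \left(-6\right) \left(- \frac{1}{3}\right) \left(2 \left(-3\right) \left(-4 - 9\right) + 23\right) = 2 \left(2 \left(-3\right) \left(-13\right) + 23\right) = 2 \left(78 + 23\right) = 2 \cdot 101 = 202$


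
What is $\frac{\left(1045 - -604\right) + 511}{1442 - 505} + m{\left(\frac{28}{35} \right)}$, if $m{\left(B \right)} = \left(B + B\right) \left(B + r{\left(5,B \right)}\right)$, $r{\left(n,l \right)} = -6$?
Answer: $- \frac{140896}{23425} \approx -6.0148$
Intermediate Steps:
$m{\left(B \right)} = 2 B \left(-6 + B\right)$ ($m{\left(B \right)} = \left(B + B\right) \left(B - 6\right) = 2 B \left(-6 + B\right)$)
$\frac{\left(1045 - -604\right) + 511}{1442 - 505} + m{\left(\frac{28}{35} \right)} = \frac{\left(1045 - -604\right) + 511}{1442 - 505} + 2 \cdot \frac{28}{35} \left(-6 + \frac{28}{35}\right) = \frac{\left(1045 + 604\right) + 511}{937} + 2 \cdot 28 \cdot \frac{1}{35} \left(-6 + 28 \cdot \frac{1}{35}\right) = \left(1649 + 511\right) \frac{1}{937} + 2 \cdot \frac{4}{5} \left(-6 + \frac{4}{5}\right) = 2160 \cdot \frac{1}{937} + 2 \cdot \frac{4}{5} \left(- \frac{26}{5}\right) = \frac{2160}{937} - \frac{208}{25} = - \frac{140896}{23425}$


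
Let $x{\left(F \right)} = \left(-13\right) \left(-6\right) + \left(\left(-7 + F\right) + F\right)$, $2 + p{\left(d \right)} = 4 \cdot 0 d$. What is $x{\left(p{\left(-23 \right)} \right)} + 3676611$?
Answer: $3676678$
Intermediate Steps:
$p{\left(d \right)} = -2$ ($p{\left(d \right)} = -2 + 4 \cdot 0 d = -2 + 0 d = -2 + 0 = -2$)
$x{\left(F \right)} = 71 + 2 F$ ($x{\left(F \right)} = 78 + \left(-7 + 2 F\right) = 71 + 2 F$)
$x{\left(p{\left(-23 \right)} \right)} + 3676611 = \left(71 + 2 \left(-2\right)\right) + 3676611 = \left(71 - 4\right) + 3676611 = 67 + 3676611 = 3676678$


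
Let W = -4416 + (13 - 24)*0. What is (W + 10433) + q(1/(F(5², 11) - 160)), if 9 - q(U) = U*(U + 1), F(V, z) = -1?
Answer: 156200106/25921 ≈ 6026.0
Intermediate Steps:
q(U) = 9 - U*(1 + U) (q(U) = 9 - U*(U + 1) = 9 - U*(1 + U))
W = -4416 (W = -4416 - 11*0 = -4416 + 0 = -4416)
(W + 10433) + q(1/(F(5², 11) - 160)) = (-4416 + 10433) + (9 - 1/(-1 - 160) - (1/(-1 - 160))²) = 6017 + (9 - 1/(-161) - (1/(-161))²) = 6017 + (9 - 1*(-1/161) - (-1/161)²) = 6017 + (9 + 1/161 - 1*1/25921) = 6017 + (9 + 1/161 - 1/25921) = 6017 + 233449/25921 = 156200106/25921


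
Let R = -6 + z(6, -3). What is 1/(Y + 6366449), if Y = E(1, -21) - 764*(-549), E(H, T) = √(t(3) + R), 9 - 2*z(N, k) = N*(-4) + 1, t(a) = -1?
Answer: 1/6785888 ≈ 1.4736e-7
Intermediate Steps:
z(N, k) = 4 + 2*N (z(N, k) = 9/2 - (N*(-4) + 1)/2 = 9/2 - (-4*N + 1)/2 = 9/2 - (1 - 4*N)/2 = 9/2 + (-½ + 2*N) = 4 + 2*N)
R = 10 (R = -6 + (4 + 2*6) = -6 + (4 + 12) = -6 + 16 = 10)
E(H, T) = 3 (E(H, T) = √(-1 + 10) = √9 = 3)
Y = 419439 (Y = 3 - 764*(-549) = 3 + 419436 = 419439)
1/(Y + 6366449) = 1/(419439 + 6366449) = 1/6785888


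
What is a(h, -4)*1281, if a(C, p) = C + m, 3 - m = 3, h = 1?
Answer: 1281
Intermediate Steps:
m = 0 (m = 3 - 1*3 = 3 - 3 = 0)
a(C, p) = C (a(C, p) = C + 0 = C)
a(h, -4)*1281 = 1*1281 = 1281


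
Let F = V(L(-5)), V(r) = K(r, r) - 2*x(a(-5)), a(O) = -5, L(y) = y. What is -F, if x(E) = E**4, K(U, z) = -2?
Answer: 1252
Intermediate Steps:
V(r) = -1252 (V(r) = -2 - 2*(-5)**4 = -2 - 2*625 = -2 - 1250 = -1252)
F = -1252
-F = -1*(-1252) = 1252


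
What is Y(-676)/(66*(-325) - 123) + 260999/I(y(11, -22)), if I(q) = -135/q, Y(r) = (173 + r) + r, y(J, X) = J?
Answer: -2293914316/107865 ≈ -21267.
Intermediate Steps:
Y(r) = 173 + 2*r
Y(-676)/(66*(-325) - 123) + 260999/I(y(11, -22)) = (173 + 2*(-676))/(66*(-325) - 123) + 260999/((-135/11)) = (173 - 1352)/(-21450 - 123) + 260999/((-135*1/11)) = -1179/(-21573) + 260999/(-135/11) = -1179*(-1/21573) + 260999*(-11/135) = 131/2397 - 2870989/135 = -2293914316/107865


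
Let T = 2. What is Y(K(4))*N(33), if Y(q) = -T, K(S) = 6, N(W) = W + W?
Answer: -132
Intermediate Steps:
N(W) = 2*W
Y(q) = -2 (Y(q) = -1*2 = -2)
Y(K(4))*N(33) = -4*33 = -2*66 = -132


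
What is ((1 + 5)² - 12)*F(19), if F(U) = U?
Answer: 456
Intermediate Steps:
((1 + 5)² - 12)*F(19) = ((1 + 5)² - 12)*19 = (6² - 12)*19 = (36 - 12)*19 = 24*19 = 456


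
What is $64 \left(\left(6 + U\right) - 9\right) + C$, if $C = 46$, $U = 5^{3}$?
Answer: $7854$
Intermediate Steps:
$U = 125$
$64 \left(\left(6 + U\right) - 9\right) + C = 64 \left(\left(6 + 125\right) - 9\right) + 46 = 64 \left(131 - 9\right) + 46 = 64 \cdot 122 + 46 = 7808 + 46 = 7854$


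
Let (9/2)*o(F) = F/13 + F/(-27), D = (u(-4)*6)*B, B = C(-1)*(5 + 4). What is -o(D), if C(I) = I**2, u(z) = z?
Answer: 224/117 ≈ 1.9145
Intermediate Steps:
B = 9 (B = (-1)**2*(5 + 4) = 1*9 = 9)
D = -216 (D = -4*6*9 = -24*9 = -216)
o(F) = 28*F/3159 (o(F) = 2*(F/13 + F/(-27))/9 = 2*(F*(1/13) + F*(-1/27))/9 = 2*(F/13 - F/27)/9 = 2*(14*F/351)/9 = 28*F/3159)
-o(D) = -28*(-216)/3159 = -1*(-224/117) = 224/117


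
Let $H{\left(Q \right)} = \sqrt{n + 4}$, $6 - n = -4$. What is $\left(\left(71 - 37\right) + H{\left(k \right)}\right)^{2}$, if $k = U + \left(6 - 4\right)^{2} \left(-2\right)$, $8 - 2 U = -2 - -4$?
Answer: $\left(34 + \sqrt{14}\right)^{2} \approx 1424.4$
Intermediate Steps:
$n = 10$ ($n = 6 - -4 = 6 + 4 = 10$)
$U = 3$ ($U = 4 - \frac{-2 - -4}{2} = 4 - \frac{-2 + 4}{2} = 4 - 1 = 3$)
$k = -5$ ($k = 3 + \left(6 - 4\right)^{2} \left(-2\right) = 3 + 2^{2} \left(-2\right) = 3 + 4 \left(-2\right) = 3 - 8 = -5$)
$H{\left(Q \right)} = \sqrt{14}$ ($H{\left(Q \right)} = \sqrt{10 + 4} = \sqrt{14}$)
$\left(\left(71 - 37\right) + H{\left(k \right)}\right)^{2} = \left(\left(71 - 37\right) + \sqrt{14}\right)^{2} = \left(34 + \sqrt{14}\right)^{2}$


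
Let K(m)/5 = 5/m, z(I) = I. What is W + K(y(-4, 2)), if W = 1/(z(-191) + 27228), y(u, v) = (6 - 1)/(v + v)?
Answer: 540741/27037 ≈ 20.000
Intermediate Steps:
y(u, v) = 5/(2*v) (y(u, v) = 5/((2*v)) = 5*(1/(2*v)) = 5/(2*v))
K(m) = 25/m (K(m) = 5*(5/m) = 25/m)
W = 1/27037 (W = 1/(-191 + 27228) = 1/27037 ≈ 3.6986e-5)
W + K(y(-4, 2)) = 1/27037 + 25/(((5/2)/2)) = 1/27037 + 25/(((5/2)*(½))) = 1/27037 + 25/(5/4) = 1/27037 + 25*(⅘) = 1/27037 + 20 = 540741/27037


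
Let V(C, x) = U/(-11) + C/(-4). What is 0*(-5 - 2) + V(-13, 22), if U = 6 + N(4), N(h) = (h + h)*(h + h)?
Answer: -137/44 ≈ -3.1136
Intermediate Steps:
N(h) = 4*h² (N(h) = (2*h)*(2*h) = 4*h²)
U = 70 (U = 6 + 4*4² = 6 + 4*16 = 6 + 64 = 70)
V(C, x) = -70/11 - C/4 (V(C, x) = 70/(-11) + C/(-4) = 70*(-1/11) + C*(-¼) = -70/11 - C/4)
0*(-5 - 2) + V(-13, 22) = 0*(-5 - 2) + (-70/11 - ¼*(-13)) = 0*(-7) + (-70/11 + 13/4) = 0 - 137/44 = -137/44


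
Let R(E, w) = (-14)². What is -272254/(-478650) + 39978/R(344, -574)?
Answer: 4797207871/23453850 ≈ 204.54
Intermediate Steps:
R(E, w) = 196
-272254/(-478650) + 39978/R(344, -574) = -272254/(-478650) + 39978/196 = -272254*(-1/478650) + 39978*(1/196) = 136127/239325 + 19989/98 = 4797207871/23453850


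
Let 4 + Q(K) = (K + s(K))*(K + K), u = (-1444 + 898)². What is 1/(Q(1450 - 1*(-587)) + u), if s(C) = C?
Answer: 1/16895588 ≈ 5.9187e-8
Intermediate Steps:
u = 298116 (u = (-546)² = 298116)
Q(K) = -4 + 4*K² (Q(K) = -4 + (K + K)*(K + K) = -4 + (2*K)*(2*K) = -4 + 4*K²)
1/(Q(1450 - 1*(-587)) + u) = 1/((-4 + 4*(1450 - 1*(-587))²) + 298116) = 1/((-4 + 4*(1450 + 587)²) + 298116) = 1/((-4 + 4*2037²) + 298116) = 1/((-4 + 4*4149369) + 298116) = 1/((-4 + 16597476) + 298116) = 1/(16597472 + 298116) = 1/16895588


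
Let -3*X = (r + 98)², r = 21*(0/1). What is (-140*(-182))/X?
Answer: -390/49 ≈ -7.9592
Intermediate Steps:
r = 0 (r = 21*(0*1) = 21*0 = 0)
X = -9604/3 (X = -(0 + 98)²/3 = -⅓*98² = -⅓*9604 = -9604/3 ≈ -3201.3)
(-140*(-182))/X = (-140*(-182))/(-9604/3) = 25480*(-3/9604) = -390/49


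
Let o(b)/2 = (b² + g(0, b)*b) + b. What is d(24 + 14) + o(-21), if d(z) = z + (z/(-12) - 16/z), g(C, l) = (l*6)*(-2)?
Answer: -1106893/114 ≈ -9709.6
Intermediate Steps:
g(C, l) = -12*l (g(C, l) = (6*l)*(-2) = -12*l)
d(z) = -16/z + 11*z/12 (d(z) = z + (z*(-1/12) - 16/z) = z + (-z/12 - 16/z) = z + (-16/z - z/12) = -16/z + 11*z/12)
o(b) = -22*b² + 2*b (o(b) = 2*((b² + (-12*b)*b) + b) = 2*((b² - 12*b²) + b) = 2*(-11*b² + b) = 2*(b - 11*b²) = -22*b² + 2*b)
d(24 + 14) + o(-21) = (-16/(24 + 14) + 11*(24 + 14)/12) + 2*(-21)*(1 - 11*(-21)) = (-16/38 + (11/12)*38) + 2*(-21)*(1 + 231) = (-16*1/38 + 209/6) + 2*(-21)*232 = (-8/19 + 209/6) - 9744 = 3923/114 - 9744 = -1106893/114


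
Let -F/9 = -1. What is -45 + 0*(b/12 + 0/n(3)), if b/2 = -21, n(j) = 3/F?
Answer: -45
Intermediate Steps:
F = 9 (F = -9*(-1) = 9)
n(j) = 1/3 (n(j) = 3/9 = 3*(1/9) = 1/3)
b = -42 (b = 2*(-21) = -42)
-45 + 0*(b/12 + 0/n(3)) = -45 + 0*(-42/12 + 0/(1/3)) = -45 + 0*(-42*1/12 + 0*3) = -45 + 0*(-7/2 + 0) = -45 + 0*(-7/2) = -45 + 0 = -45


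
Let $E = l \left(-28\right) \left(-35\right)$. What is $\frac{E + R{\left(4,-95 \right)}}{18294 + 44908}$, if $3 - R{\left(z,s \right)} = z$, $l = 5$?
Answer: $\frac{4899}{63202} \approx 0.077513$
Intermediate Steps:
$E = 4900$ ($E = 5 \left(-28\right) \left(-35\right) = \left(-140\right) \left(-35\right) = 4900$)
$R{\left(z,s \right)} = 3 - z$
$\frac{E + R{\left(4,-95 \right)}}{18294 + 44908} = \frac{4900 + \left(3 - 4\right)}{18294 + 44908} = \frac{4900 + \left(3 - 4\right)}{63202} = \left(4900 - 1\right) \frac{1}{63202} = 4899 \cdot \frac{1}{63202} = \frac{4899}{63202}$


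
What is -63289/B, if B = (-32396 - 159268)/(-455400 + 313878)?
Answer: -1492797643/31944 ≈ -46732.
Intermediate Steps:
B = 31944/23587 (B = -191664/(-141522) = -191664*(-1/141522) = 31944/23587 ≈ 1.3543)
-63289/B = -63289/31944/23587 = -63289*23587/31944 = -1492797643/31944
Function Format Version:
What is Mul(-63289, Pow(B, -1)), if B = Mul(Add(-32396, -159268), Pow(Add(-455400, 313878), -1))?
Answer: Rational(-1492797643, 31944) ≈ -46732.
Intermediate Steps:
B = Rational(31944, 23587) (B = Mul(-191664, Pow(-141522, -1)) = Mul(-191664, Rational(-1, 141522)) = Rational(31944, 23587) ≈ 1.3543)
Mul(-63289, Pow(B, -1)) = Mul(-63289, Pow(Rational(31944, 23587), -1)) = Mul(-63289, Rational(23587, 31944)) = Rational(-1492797643, 31944)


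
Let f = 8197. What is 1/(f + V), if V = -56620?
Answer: -1/48423 ≈ -2.0651e-5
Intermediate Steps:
1/(f + V) = 1/(8197 - 56620) = 1/(-48423) = -1/48423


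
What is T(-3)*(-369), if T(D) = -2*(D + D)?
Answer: -4428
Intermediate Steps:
T(D) = -4*D
T(-3)*(-369) = -4*(-3)*(-369) = 12*(-369) = -4428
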